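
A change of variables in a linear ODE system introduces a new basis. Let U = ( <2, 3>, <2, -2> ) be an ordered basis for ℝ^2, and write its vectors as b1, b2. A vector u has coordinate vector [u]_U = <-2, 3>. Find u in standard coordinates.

<2, -12>

u = M [u]_U, where M has columns b1, b2.
Carrying out the matrix-vector product, u = <2, -12>.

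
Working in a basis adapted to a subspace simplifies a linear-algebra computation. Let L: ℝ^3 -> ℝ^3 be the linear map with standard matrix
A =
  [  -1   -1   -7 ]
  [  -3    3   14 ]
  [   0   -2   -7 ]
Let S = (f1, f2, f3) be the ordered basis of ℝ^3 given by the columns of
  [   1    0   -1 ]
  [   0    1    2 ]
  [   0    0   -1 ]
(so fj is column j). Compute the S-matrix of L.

[[-1, 1, 3], [-3, -1, 1], [0, 2, -3]]

With P the matrix whose columns are f1, ..., f3, [L]_S = P^(-1) A P.
Column by column: L(f1) = A f1 = (-1, -3, 0); its S-coordinates (-1, -3, 0) give column 1.
Continuing for each basis vector yields [L]_S = [[-1, 1, 3], [-3, -1, 1], [0, 2, -3]].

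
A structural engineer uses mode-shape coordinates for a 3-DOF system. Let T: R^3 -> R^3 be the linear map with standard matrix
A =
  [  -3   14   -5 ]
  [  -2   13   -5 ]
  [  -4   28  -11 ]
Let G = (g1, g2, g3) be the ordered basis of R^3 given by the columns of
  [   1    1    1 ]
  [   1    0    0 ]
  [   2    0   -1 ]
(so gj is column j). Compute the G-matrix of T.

The j-th column of [T]_G is [T(gj)]_G.
T(g1) = A g1 = (1, 1, 2) = g1 + 0·g2 + 0·g3, so column 1 is (1, 0, 0).
Repeating for g2, g3 and assembling the columns gives [[1, -2, 3], [0, -1, 0], [0, 0, -1]].

[[1, -2, 3], [0, -1, 0], [0, 0, -1]]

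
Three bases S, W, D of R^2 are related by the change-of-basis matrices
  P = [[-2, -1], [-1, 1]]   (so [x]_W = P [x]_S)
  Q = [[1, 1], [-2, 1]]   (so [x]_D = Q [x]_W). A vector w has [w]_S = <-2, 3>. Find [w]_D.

First [w]_W = P [w]_S = <1, 5>.
Then [w]_D = Q [w]_W = <6, 3>.

<6, 3>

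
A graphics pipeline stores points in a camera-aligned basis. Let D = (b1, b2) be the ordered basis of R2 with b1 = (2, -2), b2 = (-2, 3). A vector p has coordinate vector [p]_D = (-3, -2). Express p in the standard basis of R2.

The coordinates say p = -3b1 - 2b2; adding the scaled basis vectors gives (-2, 0).

(-2, 0)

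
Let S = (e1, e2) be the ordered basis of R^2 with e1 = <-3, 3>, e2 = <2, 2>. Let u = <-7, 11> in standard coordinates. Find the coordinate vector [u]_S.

We seek scalars with c_1 e1 + c_2 e2 = u; equivalently solve M c = u where the columns of M are e1, e2.
System: -3c_1 + 2c_2 = -7, 3c_1 + 2c_2 = 11; solving gives c_1 = 3, c_2 = 1.
Check: 3e1 + e2 = <-7, 11>.

<3, 1>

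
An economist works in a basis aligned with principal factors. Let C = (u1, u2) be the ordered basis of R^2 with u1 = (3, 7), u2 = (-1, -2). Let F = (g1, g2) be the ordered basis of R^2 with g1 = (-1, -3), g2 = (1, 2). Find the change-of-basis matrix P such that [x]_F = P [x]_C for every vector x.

Take x = uj: its C-coordinates are the j-th standard unit vector, so P e_j — column j of P — equals [uj]_F.
u1 = -g1 + 2g2, giving column 1 = (-1, 2); repeating for each j gives P = [[-1, 0], [2, -1]].

[[-1, 0], [2, -1]]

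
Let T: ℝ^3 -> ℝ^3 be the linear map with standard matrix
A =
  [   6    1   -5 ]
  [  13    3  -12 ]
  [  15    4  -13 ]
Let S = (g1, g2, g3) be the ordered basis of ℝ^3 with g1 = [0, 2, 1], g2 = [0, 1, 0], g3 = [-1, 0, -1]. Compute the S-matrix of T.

The j-th column of [T]_S is [T(gj)]_S.
T(g1) = A g1 = [-3, -6, -5] = -2g1 - 2g2 + 3g3, so column 1 is [-2, -2, 3].
Repeating for g2, g3 and assembling the columns gives [[-2, 3, -1], [-2, -3, 1], [3, -1, 1]].

[[-2, 3, -1], [-2, -3, 1], [3, -1, 1]]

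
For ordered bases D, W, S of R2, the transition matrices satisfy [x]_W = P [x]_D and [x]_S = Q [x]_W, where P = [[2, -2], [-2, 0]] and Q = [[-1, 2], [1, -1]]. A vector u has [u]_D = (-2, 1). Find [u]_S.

(14, -10)

First [u]_W = P [u]_D = (-6, 4).
Then [u]_S = Q [u]_W = (14, -10).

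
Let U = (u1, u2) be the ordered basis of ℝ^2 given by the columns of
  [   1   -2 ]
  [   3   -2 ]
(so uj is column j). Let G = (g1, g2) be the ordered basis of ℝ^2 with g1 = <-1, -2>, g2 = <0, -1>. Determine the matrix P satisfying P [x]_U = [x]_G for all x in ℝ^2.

Let M have columns uj and N have columns gj. Then for every x, N [x]_G = x = M [x]_U, so P = N^(-1) M.
Since det N = 1, N^(-1) has integer entries; multiplying gives P = [[-1, 2], [-1, -2]].

[[-1, 2], [-1, -2]]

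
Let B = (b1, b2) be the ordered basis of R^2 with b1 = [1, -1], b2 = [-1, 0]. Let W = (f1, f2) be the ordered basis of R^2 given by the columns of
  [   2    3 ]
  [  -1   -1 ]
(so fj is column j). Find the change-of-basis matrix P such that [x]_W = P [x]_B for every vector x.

Let M have columns bj and N have columns fj. Then for every x, N [x]_W = x = M [x]_B, so P = N^(-1) M.
Since det N = 1, N^(-1) has integer entries; multiplying gives P = [[2, 1], [-1, -1]].

[[2, 1], [-1, -1]]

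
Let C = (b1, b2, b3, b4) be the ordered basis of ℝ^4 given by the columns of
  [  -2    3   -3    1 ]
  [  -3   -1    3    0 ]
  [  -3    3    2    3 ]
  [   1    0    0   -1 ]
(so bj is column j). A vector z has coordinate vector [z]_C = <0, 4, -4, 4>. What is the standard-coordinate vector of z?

z = M [z]_C, where M has columns b1, ..., b4.
Carrying out the matrix-vector product, z = <28, -16, 16, -4>.

<28, -16, 16, -4>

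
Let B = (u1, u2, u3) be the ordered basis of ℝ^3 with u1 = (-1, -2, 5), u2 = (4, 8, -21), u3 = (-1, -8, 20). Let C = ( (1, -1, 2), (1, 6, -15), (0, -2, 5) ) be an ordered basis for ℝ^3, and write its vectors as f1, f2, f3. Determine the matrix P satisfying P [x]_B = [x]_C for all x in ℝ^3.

[[0, 2, 0], [-1, 2, -1], [-2, 1, 1]]

Take x = uj: its B-coordinates are the j-th standard unit vector, so P e_j — column j of P — equals [uj]_C.
u1 = 0·f1 - f2 - 2f3, giving column 1 = (0, -1, -2); repeating for each j gives P = [[0, 2, 0], [-1, 2, -1], [-2, 1, 1]].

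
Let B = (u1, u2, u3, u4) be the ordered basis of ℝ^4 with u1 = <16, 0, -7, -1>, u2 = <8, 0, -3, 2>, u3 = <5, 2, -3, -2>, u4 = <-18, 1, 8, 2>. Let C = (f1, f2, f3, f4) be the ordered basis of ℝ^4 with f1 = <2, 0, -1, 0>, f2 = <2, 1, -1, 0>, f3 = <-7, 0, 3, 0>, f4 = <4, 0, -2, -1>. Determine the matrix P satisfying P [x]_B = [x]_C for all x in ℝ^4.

[[-1, 1, 0, 1], [0, 0, 2, 1], [-2, -2, 1, 2], [1, -2, 2, -2]]

Column j of P is [uj]_C, since P maps B-coordinates to C-coordinates.
Expressing u1 in C: u1 = -f1 + 0·f2 - 2f3 + f4, so column 1 of P is <-1, 0, -2, 1>.
Doing the same for each uj gives P = [[-1, 1, 0, 1], [0, 0, 2, 1], [-2, -2, 1, 2], [1, -2, 2, -2]].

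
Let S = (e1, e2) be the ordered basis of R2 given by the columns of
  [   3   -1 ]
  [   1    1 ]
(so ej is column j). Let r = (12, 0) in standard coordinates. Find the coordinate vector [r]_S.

(3, -3)

We seek scalars with c_1 e1 + c_2 e2 = r; equivalently solve M c = r where the columns of M are e1, e2.
System: 3c_1 - c_2 = 12, c_1 + c_2 = 0; solving gives c_1 = 3, c_2 = -3.
Check: 3e1 - 3e2 = (12, 0).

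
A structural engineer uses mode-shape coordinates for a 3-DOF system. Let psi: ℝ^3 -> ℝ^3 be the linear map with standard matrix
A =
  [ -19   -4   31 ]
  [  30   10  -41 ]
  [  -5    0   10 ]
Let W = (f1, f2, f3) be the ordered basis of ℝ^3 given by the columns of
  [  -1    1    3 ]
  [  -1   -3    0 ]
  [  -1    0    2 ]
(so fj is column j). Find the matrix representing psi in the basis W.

[[-1, 3, 1], [0, -1, -3], [-3, -1, 3]]

Let P have columns f1, ..., f3. Then [psi]_W = P^(-1) A P.
Here det P = -1, so P^(-1) is integer; computing A P first and then P^(-1)(A P) gives [[-1, 3, 1], [0, -1, -3], [-3, -1, 3]].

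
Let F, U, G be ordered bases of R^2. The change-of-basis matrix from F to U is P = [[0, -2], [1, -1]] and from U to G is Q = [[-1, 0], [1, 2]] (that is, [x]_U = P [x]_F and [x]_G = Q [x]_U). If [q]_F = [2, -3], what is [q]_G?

Apply P to get U-coordinates [6, 5], then Q to get G-coordinates.
The result is [q]_G = [-6, 16].

[-6, 16]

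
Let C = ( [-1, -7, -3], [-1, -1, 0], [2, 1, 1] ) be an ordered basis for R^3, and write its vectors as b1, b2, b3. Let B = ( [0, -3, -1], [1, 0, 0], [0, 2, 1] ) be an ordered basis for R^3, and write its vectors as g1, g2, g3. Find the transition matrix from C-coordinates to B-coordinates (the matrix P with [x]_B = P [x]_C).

Column j of P is [bj]_B, since P maps C-coordinates to B-coordinates.
Expressing b1 in B: b1 = g1 - g2 - 2g3, so column 1 of P is [1, -1, -2].
Doing the same for each bj gives P = [[1, 1, 1], [-1, -1, 2], [-2, 1, 2]].

[[1, 1, 1], [-1, -1, 2], [-2, 1, 2]]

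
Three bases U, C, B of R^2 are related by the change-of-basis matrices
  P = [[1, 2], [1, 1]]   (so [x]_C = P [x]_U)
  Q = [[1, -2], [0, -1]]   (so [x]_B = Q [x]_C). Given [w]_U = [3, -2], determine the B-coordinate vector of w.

Composing the changes, [w]_B = Q P [w]_U.
Q P = [[-1, 0], [-1, -1]]; applying this to [3, -2] gives [-3, -1].

[-3, -1]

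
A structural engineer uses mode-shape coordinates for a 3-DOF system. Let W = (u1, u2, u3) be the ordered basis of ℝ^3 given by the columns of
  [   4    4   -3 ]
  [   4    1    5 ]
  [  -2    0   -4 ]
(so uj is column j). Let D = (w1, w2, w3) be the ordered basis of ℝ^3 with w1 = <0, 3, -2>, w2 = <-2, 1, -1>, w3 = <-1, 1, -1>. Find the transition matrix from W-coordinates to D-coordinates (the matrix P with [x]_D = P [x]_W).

[[2, 1, 1], [-2, -2, 1], [0, 0, 1]]

Take x = uj: its W-coordinates are the j-th standard unit vector, so P e_j — column j of P — equals [uj]_D.
u1 = 2w1 - 2w2 + 0·w3, giving column 1 = <2, -2, 0>; repeating for each j gives P = [[2, 1, 1], [-2, -2, 1], [0, 0, 1]].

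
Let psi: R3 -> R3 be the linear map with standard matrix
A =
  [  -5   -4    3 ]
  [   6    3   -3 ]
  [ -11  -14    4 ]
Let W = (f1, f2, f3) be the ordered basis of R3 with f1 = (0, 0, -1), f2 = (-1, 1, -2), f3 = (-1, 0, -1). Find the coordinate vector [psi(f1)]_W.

Compute psi(f1) = A f1 = (-3, 3, -4) in standard coordinates.
Then write this in W-coordinates: solve for y in y_1 f1 + ... + y_3 f3 = (-3, 3, -4).
This gives y = (-2, 3, 0), which is column 1 of [psi]_W.

(-2, 3, 0)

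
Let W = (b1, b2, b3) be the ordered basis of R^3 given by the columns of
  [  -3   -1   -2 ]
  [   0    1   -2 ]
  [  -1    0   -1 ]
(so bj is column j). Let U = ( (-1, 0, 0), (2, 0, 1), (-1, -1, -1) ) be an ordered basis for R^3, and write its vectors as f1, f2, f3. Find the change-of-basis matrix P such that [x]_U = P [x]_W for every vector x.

Column j of P is [bj]_U, since P maps W-coordinates to U-coordinates.
Expressing b1 in U: b1 = f1 - f2 + 0·f3, so column 1 of P is (1, -1, 0).
Doing the same for each bj gives P = [[1, 0, 2], [-1, -1, 1], [0, -1, 2]].

[[1, 0, 2], [-1, -1, 1], [0, -1, 2]]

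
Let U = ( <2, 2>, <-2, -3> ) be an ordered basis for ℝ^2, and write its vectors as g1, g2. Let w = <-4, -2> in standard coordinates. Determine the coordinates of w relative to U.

Write w = c_1 g1 + c_2 g2 and solve for the c_i.
System: 2c_1 - 2c_2 = -4, 2c_1 - 3c_2 = -2; solving gives c_1 = -4, c_2 = -2.
Check: -4g1 - 2g2 = <-4, -2>.

<-4, -2>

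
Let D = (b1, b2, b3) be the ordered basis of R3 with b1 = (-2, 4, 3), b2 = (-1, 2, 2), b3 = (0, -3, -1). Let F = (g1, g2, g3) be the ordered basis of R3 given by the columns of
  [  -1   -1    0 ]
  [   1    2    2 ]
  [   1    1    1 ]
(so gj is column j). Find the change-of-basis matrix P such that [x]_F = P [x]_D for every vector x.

[[2, 2, 1], [0, -1, -1], [1, 1, -1]]

Let M have columns bj and N have columns gj. Then for every x, N [x]_F = x = M [x]_D, so P = N^(-1) M.
Since det N = -1, N^(-1) has integer entries; multiplying gives P = [[2, 2, 1], [0, -1, -1], [1, 1, -1]].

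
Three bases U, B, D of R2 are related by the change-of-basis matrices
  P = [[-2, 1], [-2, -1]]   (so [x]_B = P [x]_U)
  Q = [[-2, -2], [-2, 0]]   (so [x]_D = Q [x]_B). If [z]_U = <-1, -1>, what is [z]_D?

<-8, -2>

First [z]_B = P [z]_U = <1, 3>.
Then [z]_D = Q [z]_B = <-8, -2>.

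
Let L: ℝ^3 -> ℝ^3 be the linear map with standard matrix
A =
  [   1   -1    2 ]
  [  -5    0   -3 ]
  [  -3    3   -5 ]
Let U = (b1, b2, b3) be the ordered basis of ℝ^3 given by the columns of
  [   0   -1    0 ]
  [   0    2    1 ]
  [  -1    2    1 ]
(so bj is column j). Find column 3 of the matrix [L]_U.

<-1, -1, -1>

Column 3 of [L]_U is the U-coordinate vector of L(b3).
In standard coordinates L(b3) = A b3 = <1, -3, -2>.
Converting to U: <1, -3, -2> = -b1 - b2 - b3, so the coordinate vector is <-1, -1, -1>.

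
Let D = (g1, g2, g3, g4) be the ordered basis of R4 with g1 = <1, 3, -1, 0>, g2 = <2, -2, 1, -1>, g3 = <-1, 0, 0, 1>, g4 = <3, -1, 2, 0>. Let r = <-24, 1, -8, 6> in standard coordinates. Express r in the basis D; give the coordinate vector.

<-3, -3, 3, -4>

[r]_D is the unique c with M c = r, where M has columns g1, ..., g4.
Row-reducing the augmented matrix [M | r] gives c = (-3, -3, 3, -4).
Check: -3g1 - 3g2 + 3g3 - 4g4 = <-24, 1, -8, 6>.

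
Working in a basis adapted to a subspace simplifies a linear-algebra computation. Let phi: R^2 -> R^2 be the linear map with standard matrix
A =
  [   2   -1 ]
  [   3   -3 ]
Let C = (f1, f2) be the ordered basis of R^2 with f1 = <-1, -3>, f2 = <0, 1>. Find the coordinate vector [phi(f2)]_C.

<1, 0>

Compute phi(f2) = A f2 = <-1, -3> in standard coordinates.
Then write this in C-coordinates: solve for y in y_1 f1 + y_2 f2 = <-1, -3>.
This gives y = <1, 0>, which is column 2 of [phi]_C.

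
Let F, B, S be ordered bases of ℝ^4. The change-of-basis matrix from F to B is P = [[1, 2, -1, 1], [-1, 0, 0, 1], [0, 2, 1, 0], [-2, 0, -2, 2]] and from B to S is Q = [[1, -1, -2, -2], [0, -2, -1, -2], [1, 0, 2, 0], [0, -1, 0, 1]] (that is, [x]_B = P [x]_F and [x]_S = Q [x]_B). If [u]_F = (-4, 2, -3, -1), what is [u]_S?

Composing the changes, [u]_S = Q P [u]_F.
Q P = [[6, -2, 1, -4], [6, -2, 3, -6], [1, 6, 1, 1], [-1, 0, -2, 1]]; applying this to (-4, 2, -3, -1) gives (-27, -31, 4, 9).

(-27, -31, 4, 9)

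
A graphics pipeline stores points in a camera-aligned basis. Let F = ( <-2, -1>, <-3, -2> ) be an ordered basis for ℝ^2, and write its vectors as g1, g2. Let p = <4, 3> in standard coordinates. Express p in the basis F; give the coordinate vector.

Write p = c_1 g1 + c_2 g2 and solve for the c_i.
System: -2c_1 - 3c_2 = 4, -c_1 - 2c_2 = 3; solving gives c_1 = 1, c_2 = -2.
Check: g1 - 2g2 = <4, 3>.

<1, -2>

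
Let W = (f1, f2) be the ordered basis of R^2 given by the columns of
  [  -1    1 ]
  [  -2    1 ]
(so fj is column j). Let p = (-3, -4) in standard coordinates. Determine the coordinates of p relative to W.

(1, -2)

Write p = c_1 f1 + c_2 f2 and solve for the c_i.
System: -c_1 + c_2 = -3, -2c_1 + c_2 = -4; solving gives c_1 = 1, c_2 = -2.
Check: f1 - 2f2 = (-3, -4).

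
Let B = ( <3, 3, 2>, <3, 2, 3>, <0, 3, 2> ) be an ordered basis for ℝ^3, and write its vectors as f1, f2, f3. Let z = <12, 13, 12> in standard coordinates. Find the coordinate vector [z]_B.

Write z = c_1 f1 + ... + c_3 f3 and solve for the c_i.
Solving this 3x3 system gives c = (2, 2, 1).
Check: 2f1 + 2f2 + f3 = <12, 13, 12>.

<2, 2, 1>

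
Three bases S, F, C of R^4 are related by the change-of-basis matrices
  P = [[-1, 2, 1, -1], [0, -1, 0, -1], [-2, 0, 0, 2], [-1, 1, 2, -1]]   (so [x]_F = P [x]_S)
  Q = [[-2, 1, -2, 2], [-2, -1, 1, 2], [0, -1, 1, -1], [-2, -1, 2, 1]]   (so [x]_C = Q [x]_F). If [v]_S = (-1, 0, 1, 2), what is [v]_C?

First [v]_F = P [v]_S = (0, -2, 6, 1).
Then [v]_C = Q [v]_F = (-12, 10, 7, 15).

(-12, 10, 7, 15)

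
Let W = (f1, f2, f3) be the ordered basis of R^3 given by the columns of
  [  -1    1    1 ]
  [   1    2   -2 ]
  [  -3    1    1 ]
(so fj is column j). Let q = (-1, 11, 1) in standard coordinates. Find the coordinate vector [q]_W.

[q]_W is the unique c with M c = q, where M has columns f1, ..., f3.
Row-reducing the augmented matrix [M | q] gives c = (-1, 2, -4).
Check: -f1 + 2f2 - 4f3 = (-1, 11, 1).

(-1, 2, -4)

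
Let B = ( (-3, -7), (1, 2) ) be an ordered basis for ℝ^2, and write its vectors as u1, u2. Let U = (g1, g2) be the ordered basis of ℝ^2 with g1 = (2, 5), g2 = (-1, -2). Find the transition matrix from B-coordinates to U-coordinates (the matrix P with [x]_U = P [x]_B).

Take x = uj: its B-coordinates are the j-th standard unit vector, so P e_j — column j of P — equals [uj]_U.
u1 = -g1 + g2, giving column 1 = (-1, 1); repeating for each j gives P = [[-1, 0], [1, -1]].

[[-1, 0], [1, -1]]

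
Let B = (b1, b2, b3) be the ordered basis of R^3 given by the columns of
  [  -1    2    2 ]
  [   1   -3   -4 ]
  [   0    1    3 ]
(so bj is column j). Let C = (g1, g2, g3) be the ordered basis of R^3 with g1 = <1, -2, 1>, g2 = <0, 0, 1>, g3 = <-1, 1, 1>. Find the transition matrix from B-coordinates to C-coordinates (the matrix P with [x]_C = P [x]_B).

Let M have columns bj and N have columns gj. Then for every x, N [x]_C = x = M [x]_B, so P = N^(-1) M.
Since det N = 1, N^(-1) has integer entries; multiplying gives P = [[0, 1, 2], [-1, 1, 1], [1, -1, 0]].

[[0, 1, 2], [-1, 1, 1], [1, -1, 0]]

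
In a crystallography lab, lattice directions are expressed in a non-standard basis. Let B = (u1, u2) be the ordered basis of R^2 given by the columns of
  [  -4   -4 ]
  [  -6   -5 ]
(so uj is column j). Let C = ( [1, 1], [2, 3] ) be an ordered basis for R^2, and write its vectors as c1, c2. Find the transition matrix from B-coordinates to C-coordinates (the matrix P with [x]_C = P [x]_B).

Let M have columns uj and N have columns cj. Then for every x, N [x]_C = x = M [x]_B, so P = N^(-1) M.
Since det N = 1, N^(-1) has integer entries; multiplying gives P = [[0, -2], [-2, -1]].

[[0, -2], [-2, -1]]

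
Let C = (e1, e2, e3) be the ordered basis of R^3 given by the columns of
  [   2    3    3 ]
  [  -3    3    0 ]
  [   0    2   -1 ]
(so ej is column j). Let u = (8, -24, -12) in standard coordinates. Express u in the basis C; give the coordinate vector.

(4, -4, 4)

Write u = c_1 e1 + ... + c_3 e3 and solve for the c_i.
Gaussian elimination on [M | u] yields c = (4, -4, 4).
Check: 4e1 - 4e2 + 4e3 = (8, -24, -12).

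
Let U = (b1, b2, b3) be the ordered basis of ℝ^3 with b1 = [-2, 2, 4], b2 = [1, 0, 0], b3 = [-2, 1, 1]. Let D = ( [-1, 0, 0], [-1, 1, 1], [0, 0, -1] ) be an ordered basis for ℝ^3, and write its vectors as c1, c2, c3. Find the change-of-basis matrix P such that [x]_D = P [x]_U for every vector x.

Take x = bj: its U-coordinates are the j-th standard unit vector, so P e_j — column j of P — equals [bj]_D.
b1 = 0·c1 + 2c2 - 2c3, giving column 1 = [0, 2, -2]; repeating for each j gives P = [[0, -1, 1], [2, 0, 1], [-2, 0, 0]].

[[0, -1, 1], [2, 0, 1], [-2, 0, 0]]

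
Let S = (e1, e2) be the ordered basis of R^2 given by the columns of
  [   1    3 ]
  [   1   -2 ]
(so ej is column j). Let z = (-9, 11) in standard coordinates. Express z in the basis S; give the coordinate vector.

Write z = c_1 e1 + c_2 e2 and solve for the c_i.
System: c_1 + 3c_2 = -9, c_1 - 2c_2 = 11; solving gives c_1 = 3, c_2 = -4.
Check: 3e1 - 4e2 = (-9, 11).

(3, -4)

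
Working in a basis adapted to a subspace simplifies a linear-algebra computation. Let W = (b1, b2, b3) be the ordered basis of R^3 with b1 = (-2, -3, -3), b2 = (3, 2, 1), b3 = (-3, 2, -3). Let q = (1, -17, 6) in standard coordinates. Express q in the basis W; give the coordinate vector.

[q]_W is the unique c with M c = q, where M has columns b1, ..., b3.
Row-reducing the augmented matrix [M | q] gives c = (1, -3, -4).
Check: b1 - 3b2 - 4b3 = (1, -17, 6).

(1, -3, -4)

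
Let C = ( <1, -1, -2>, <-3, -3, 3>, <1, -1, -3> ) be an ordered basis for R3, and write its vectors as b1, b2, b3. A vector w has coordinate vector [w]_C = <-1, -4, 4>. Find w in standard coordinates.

<15, 9, -22>

w = M [w]_C, where M has columns b1, ..., b3.
Carrying out the matrix-vector product, w = <15, 9, -22>.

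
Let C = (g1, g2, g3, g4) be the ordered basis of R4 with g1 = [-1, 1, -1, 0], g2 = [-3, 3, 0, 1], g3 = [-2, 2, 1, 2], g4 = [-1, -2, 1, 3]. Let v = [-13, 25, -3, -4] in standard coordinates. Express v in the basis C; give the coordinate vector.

[1, 4, 2, -4]

We seek scalars with c_1 g1 + ... + c_4 g4 = v; equivalently solve M c = v where the columns of M are g1, ..., g4.
Solving this 4x4 system gives c = (1, 4, 2, -4).
Check: g1 + 4g2 + 2g3 - 4g4 = [-13, 25, -3, -4].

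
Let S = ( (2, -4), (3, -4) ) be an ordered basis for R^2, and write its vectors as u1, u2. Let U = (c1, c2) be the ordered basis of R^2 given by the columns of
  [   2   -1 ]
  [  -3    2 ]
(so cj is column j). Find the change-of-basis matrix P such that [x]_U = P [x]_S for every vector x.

Let M have columns uj and N have columns cj. Then for every x, N [x]_U = x = M [x]_S, so P = N^(-1) M.
Since det N = 1, N^(-1) has integer entries; multiplying gives P = [[0, 2], [-2, 1]].

[[0, 2], [-2, 1]]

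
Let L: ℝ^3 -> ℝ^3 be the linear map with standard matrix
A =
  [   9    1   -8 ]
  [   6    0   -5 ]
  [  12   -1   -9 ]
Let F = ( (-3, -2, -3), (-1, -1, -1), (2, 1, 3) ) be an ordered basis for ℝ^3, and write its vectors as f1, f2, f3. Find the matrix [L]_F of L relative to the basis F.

The j-th column of [L]_F is [L(fj)]_F.
L(f1) = A f1 = (-5, -3, -7) = 0·f1 + f2 - 2f3, so column 1 is (0, 1, -2).
Repeating for f2, f3 and assembling the columns gives [[0, 1, 3], [1, -1, -2], [-2, 0, 1]].

[[0, 1, 3], [1, -1, -2], [-2, 0, 1]]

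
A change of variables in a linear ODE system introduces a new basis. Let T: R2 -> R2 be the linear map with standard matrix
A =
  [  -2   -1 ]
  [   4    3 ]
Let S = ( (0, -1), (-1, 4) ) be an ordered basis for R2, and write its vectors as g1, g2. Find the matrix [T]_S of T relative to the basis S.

With P the matrix whose columns are g1, g2, [T]_S = P^(-1) A P.
Column by column: T(g1) = A g1 = (1, -3); its S-coordinates (-1, -1) give column 1.
Continuing for each basis vector yields [T]_S = [[-1, 0], [-1, 2]].

[[-1, 0], [-1, 2]]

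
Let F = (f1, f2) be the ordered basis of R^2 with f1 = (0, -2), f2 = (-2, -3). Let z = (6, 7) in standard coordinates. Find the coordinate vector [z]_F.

We seek scalars with c_1 f1 + c_2 f2 = z; equivalently solve M c = z where the columns of M are f1, f2.
System: 0c_1 - 2c_2 = 6, -2c_1 - 3c_2 = 7; solving gives c_1 = 1, c_2 = -3.
Check: f1 - 3f2 = (6, 7).

(1, -3)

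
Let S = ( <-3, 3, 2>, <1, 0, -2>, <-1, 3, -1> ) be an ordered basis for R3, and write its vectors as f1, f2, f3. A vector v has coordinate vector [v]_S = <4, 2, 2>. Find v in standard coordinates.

v = M [v]_S, where M has columns f1, ..., f3.
Carrying out the matrix-vector product, v = <-12, 18, 2>.

<-12, 18, 2>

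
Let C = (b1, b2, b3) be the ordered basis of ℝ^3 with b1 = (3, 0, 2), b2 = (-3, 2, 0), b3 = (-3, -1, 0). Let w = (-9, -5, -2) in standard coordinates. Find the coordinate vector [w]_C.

(-1, -1, 3)

Write w = c_1 b1 + ... + c_3 b3 and solve for the c_i.
Gaussian elimination on [M | w] yields c = (-1, -1, 3).
Check: -b1 - b2 + 3b3 = (-9, -5, -2).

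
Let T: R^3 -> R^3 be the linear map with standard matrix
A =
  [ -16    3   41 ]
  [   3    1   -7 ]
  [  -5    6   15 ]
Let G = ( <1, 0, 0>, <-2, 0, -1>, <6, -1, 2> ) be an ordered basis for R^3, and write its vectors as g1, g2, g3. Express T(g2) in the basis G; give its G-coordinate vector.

Column 2 of [T]_G is the G-coordinate vector of T(g2).
In standard coordinates T(g2) = A g2 = <-9, 1, -5>.
Converting to G: <-9, 1, -5> = 3g1 + 3g2 - g3, so the coordinate vector is <3, 3, -1>.

<3, 3, -1>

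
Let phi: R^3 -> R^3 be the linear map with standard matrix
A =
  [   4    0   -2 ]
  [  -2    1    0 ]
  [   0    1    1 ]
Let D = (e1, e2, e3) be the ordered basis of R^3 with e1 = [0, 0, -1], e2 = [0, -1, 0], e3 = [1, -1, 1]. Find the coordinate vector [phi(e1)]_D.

[3, -2, 2]

Compute phi(e1) = A e1 = [2, 0, -1] in standard coordinates.
Then write this in D-coordinates: solve for y in y_1 e1 + ... + y_3 e3 = [2, 0, -1].
This gives y = [3, -2, 2], which is column 1 of [phi]_D.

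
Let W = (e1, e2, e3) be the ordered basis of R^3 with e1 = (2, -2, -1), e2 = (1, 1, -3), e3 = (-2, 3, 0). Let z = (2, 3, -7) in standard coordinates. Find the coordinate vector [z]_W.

(1, 2, 1)

[z]_W is the unique c with M c = z, where M has columns e1, ..., e3.
Solving this 3x3 system gives c = (1, 2, 1).
Check: e1 + 2e2 + e3 = (2, 3, -7).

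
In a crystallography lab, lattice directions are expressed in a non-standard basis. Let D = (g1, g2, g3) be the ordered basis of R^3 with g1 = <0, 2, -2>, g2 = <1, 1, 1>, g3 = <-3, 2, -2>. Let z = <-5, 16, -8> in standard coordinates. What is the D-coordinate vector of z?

We seek scalars with c_1 g1 + ... + c_3 g3 = z; equivalently solve M c = z where the columns of M are g1, ..., g3.
Row-reducing the augmented matrix [M | z] gives c = (3, 4, 3).
Check: 3g1 + 4g2 + 3g3 = <-5, 16, -8>.

<3, 4, 3>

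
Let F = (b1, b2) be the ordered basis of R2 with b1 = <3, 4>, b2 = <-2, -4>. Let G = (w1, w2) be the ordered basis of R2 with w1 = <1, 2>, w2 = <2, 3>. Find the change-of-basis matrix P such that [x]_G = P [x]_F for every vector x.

Take x = bj: its F-coordinates are the j-th standard unit vector, so P e_j — column j of P — equals [bj]_G.
b1 = -w1 + 2w2, giving column 1 = <-1, 2>; repeating for each j gives P = [[-1, -2], [2, 0]].

[[-1, -2], [2, 0]]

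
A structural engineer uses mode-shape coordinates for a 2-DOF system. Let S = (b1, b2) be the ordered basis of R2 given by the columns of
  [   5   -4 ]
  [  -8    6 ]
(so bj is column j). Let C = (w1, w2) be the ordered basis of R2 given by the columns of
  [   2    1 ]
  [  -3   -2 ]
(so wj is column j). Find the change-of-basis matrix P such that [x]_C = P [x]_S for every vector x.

Let M have columns bj and N have columns wj. Then for every x, N [x]_C = x = M [x]_S, so P = N^(-1) M.
Since det N = -1, N^(-1) has integer entries; multiplying gives P = [[2, -2], [1, 0]].

[[2, -2], [1, 0]]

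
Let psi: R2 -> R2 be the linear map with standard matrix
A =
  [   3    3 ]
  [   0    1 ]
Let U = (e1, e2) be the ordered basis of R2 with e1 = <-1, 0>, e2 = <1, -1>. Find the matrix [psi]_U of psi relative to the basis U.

Let P have columns e1, e2. Then [psi]_U = P^(-1) A P.
Here det P = 1, so P^(-1) is integer; computing A P first and then P^(-1)(A P) gives [[3, 1], [0, 1]].

[[3, 1], [0, 1]]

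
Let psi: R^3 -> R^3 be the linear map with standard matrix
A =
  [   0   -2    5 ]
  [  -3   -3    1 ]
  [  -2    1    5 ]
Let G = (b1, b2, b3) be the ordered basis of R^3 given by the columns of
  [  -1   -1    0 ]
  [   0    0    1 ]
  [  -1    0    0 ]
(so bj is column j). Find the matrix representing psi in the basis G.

Let P have columns b1, ..., b3. Then [psi]_G = P^(-1) A P.
Here det P = 1, so P^(-1) is integer; computing A P first and then P^(-1)(A P) gives [[3, -2, -1], [2, 2, 3], [2, 3, -3]].

[[3, -2, -1], [2, 2, 3], [2, 3, -3]]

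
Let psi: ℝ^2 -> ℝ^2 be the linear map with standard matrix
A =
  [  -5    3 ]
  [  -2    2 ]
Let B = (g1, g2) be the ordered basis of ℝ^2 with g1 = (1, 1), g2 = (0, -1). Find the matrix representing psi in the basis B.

[[-2, -3], [-2, -1]]

With P the matrix whose columns are g1, g2, [psi]_B = P^(-1) A P.
Column by column: psi(g1) = A g1 = (-2, 0); its B-coordinates (-2, -2) give column 1.
Continuing for each basis vector yields [psi]_B = [[-2, -3], [-2, -1]].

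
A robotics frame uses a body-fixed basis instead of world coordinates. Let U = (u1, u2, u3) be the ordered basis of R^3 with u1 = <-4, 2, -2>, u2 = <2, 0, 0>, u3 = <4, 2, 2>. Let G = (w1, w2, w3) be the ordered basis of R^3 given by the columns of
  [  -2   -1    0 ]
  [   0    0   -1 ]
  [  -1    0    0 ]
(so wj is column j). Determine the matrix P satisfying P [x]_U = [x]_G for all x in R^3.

Let M have columns uj and N have columns wj. Then for every x, N [x]_G = x = M [x]_U, so P = N^(-1) M.
Since det N = -1, N^(-1) has integer entries; multiplying gives P = [[2, 0, -2], [0, -2, 0], [-2, 0, -2]].

[[2, 0, -2], [0, -2, 0], [-2, 0, -2]]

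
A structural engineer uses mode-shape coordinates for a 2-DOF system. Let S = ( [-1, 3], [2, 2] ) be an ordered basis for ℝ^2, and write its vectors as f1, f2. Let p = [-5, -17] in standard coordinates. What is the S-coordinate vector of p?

[-3, -4]

Write p = c_1 f1 + c_2 f2 and solve for the c_i.
System: -c_1 + 2c_2 = -5, 3c_1 + 2c_2 = -17; solving gives c_1 = -3, c_2 = -4.
Check: -3f1 - 4f2 = [-5, -17].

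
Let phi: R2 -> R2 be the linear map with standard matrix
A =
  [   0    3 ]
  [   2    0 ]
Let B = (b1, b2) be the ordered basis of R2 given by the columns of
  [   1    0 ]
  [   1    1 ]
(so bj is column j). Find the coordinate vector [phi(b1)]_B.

Compute phi(b1) = A b1 = [3, 2] in standard coordinates.
Then write this in B-coordinates: solve for y in y_1 b1 + y_2 b2 = [3, 2].
This gives y = [3, -1], which is column 1 of [phi]_B.

[3, -1]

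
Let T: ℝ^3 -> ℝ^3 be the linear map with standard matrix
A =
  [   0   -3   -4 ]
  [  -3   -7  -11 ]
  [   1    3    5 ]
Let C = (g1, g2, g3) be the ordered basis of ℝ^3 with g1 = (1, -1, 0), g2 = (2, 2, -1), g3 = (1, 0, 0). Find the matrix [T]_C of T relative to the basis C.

[[0, 3, 1], [2, -3, -1], [-1, 1, 1]]

Let P have columns g1, ..., g3. Then [T]_C = P^(-1) A P.
Here det P = 1, so P^(-1) is integer; computing A P first and then P^(-1)(A P) gives [[0, 3, 1], [2, -3, -1], [-1, 1, 1]].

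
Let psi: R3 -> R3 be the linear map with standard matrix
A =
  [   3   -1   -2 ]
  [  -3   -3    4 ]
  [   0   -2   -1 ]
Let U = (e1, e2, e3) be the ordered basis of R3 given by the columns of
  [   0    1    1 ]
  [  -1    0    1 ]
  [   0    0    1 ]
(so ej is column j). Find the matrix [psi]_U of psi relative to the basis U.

Let P have columns e1, ..., e3. Then [psi]_U = P^(-1) A P.
Here det P = 1, so P^(-1) is integer; computing A P first and then P^(-1)(A P) gives [[-1, 3, -1], [-1, 3, 3], [2, 0, -3]].

[[-1, 3, -1], [-1, 3, 3], [2, 0, -3]]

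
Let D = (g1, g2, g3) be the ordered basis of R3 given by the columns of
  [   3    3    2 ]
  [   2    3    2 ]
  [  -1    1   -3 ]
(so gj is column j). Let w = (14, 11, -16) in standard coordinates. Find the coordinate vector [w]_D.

We seek scalars with c_1 g1 + ... + c_3 g3 = w; equivalently solve M c = w where the columns of M are g1, ..., g3.
Row-reducing the augmented matrix [M | w] gives c = (3, -1, 4).
Check: 3g1 - g2 + 4g3 = (14, 11, -16).

(3, -1, 4)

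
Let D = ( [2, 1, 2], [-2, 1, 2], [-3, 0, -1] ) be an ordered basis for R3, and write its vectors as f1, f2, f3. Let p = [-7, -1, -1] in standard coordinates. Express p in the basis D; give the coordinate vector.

[-3, 2, -1]

[p]_D is the unique c with M c = p, where M has columns f1, ..., f3.
Solving this 3x3 system gives c = (-3, 2, -1).
Check: -3f1 + 2f2 - f3 = [-7, -1, -1].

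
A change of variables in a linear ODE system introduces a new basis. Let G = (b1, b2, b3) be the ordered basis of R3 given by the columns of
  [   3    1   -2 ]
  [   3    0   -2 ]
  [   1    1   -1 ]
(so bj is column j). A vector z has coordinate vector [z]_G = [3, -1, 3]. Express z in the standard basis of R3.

[2, 3, -1]

The coordinates say z = 3b1 - b2 + 3b3; adding the scaled basis vectors gives [2, 3, -1].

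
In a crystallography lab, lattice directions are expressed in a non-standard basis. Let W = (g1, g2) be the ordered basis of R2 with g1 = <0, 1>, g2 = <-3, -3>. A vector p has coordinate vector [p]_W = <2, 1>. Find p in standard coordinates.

<-3, -1>

By definition p = 2g1 + g2.
Summing componentwise gives <-3, -1>.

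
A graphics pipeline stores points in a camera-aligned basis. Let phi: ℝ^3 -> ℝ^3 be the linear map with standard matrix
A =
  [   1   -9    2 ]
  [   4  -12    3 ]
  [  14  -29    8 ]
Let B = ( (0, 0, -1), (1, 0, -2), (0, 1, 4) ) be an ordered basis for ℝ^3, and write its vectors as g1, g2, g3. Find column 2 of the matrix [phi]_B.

(0, -3, -2)

Compute phi(g2) = A g2 = (-3, -2, -2) in standard coordinates.
Then write this in B-coordinates: solve for y in y_1 g1 + ... + y_3 g3 = (-3, -2, -2).
This gives y = (0, -3, -2), which is column 2 of [phi]_B.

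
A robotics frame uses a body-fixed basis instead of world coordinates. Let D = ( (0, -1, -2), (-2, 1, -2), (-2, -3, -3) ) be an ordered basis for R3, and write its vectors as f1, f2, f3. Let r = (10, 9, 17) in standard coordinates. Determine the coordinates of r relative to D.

(-2, -2, -3)

Write r = c_1 f1 + ... + c_3 f3 and solve for the c_i.
Solving this 3x3 system gives c = (-2, -2, -3).
Check: -2f1 - 2f2 - 3f3 = (10, 9, 17).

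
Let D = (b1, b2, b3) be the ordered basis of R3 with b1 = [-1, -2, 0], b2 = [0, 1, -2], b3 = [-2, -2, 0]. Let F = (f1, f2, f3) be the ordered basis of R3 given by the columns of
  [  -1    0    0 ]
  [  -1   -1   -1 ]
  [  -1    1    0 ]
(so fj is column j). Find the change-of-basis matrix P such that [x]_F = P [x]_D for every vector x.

Let M have columns bj and N have columns fj. Then for every x, N [x]_F = x = M [x]_D, so P = N^(-1) M.
Since det N = -1, N^(-1) has integer entries; multiplying gives P = [[1, 0, 2], [1, -2, 2], [0, 1, -2]].

[[1, 0, 2], [1, -2, 2], [0, 1, -2]]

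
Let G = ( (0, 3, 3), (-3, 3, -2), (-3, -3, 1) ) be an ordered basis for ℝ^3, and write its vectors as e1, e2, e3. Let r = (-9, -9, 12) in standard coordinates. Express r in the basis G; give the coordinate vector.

Write r = c_1 e1 + ... + c_3 e3 and solve for the c_i.
Gaussian elimination on [M | r] yields c = (2, -1, 4).
Check: 2e1 - e2 + 4e3 = (-9, -9, 12).

(2, -1, 4)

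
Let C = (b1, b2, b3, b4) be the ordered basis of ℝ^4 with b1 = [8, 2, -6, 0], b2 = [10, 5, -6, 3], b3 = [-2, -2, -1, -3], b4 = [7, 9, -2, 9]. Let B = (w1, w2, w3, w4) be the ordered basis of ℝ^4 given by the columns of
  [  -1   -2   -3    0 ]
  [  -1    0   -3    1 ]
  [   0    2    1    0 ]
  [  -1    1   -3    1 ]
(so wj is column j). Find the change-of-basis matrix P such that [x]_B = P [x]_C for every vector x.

[[2, 0, 1, -1], [-2, -2, -1, 0], [-2, -2, 1, -2], [-2, -1, 2, 2]]

Column j of P is [bj]_B, since P maps C-coordinates to B-coordinates.
Expressing b1 in B: b1 = 2w1 - 2w2 - 2w3 - 2w4, so column 1 of P is [2, -2, -2, -2].
Doing the same for each bj gives P = [[2, 0, 1, -1], [-2, -2, -1, 0], [-2, -2, 1, -2], [-2, -1, 2, 2]].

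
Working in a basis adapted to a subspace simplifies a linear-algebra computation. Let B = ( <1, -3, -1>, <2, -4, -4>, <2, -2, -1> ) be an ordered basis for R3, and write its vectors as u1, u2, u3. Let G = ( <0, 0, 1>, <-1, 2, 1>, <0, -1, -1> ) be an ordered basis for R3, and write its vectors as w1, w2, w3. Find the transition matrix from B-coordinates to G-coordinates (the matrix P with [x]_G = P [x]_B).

Column j of P is [uj]_G, since P maps B-coordinates to G-coordinates.
Expressing u1 in G: u1 = w1 - w2 + w3, so column 1 of P is <1, -1, 1>.
Doing the same for each uj gives P = [[1, -2, -1], [-1, -2, -2], [1, 0, -2]].

[[1, -2, -1], [-1, -2, -2], [1, 0, -2]]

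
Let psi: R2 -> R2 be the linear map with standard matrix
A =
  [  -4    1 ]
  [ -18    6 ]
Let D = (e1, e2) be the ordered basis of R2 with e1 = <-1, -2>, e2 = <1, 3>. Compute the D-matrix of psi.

[[0, 3], [2, 2]]

The j-th column of [psi]_D is [psi(ej)]_D.
psi(e1) = A e1 = <2, 6> = 0·e1 + 2e2, so column 1 is <0, 2>.
Repeating for e2 and assembling the columns gives [[0, 3], [2, 2]].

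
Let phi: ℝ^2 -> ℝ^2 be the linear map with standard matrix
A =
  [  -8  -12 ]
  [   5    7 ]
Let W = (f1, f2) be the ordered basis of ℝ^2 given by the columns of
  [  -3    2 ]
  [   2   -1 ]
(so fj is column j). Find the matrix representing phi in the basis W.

[[-2, 2], [-3, 1]]

With P the matrix whose columns are f1, f2, [phi]_W = P^(-1) A P.
Column by column: phi(f1) = A f1 = (0, -1); its W-coordinates (-2, -3) give column 1.
Continuing for each basis vector yields [phi]_W = [[-2, 2], [-3, 1]].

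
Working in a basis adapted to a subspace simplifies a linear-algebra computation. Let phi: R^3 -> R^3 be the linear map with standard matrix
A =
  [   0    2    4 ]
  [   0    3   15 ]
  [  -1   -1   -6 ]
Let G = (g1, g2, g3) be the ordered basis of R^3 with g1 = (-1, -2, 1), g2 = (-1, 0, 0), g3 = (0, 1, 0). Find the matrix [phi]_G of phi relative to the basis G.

[[-3, 1, -1], [3, -1, -1], [3, 2, 1]]

The j-th column of [phi]_G is [phi(gj)]_G.
phi(g1) = A g1 = (0, 9, -3) = -3g1 + 3g2 + 3g3, so column 1 is (-3, 3, 3).
Repeating for g2, g3 and assembling the columns gives [[-3, 1, -1], [3, -1, -1], [3, 2, 1]].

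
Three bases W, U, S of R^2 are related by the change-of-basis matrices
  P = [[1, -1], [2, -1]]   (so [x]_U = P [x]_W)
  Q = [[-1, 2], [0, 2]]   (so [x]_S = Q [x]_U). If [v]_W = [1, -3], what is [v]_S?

Apply P to get U-coordinates [4, 5], then Q to get S-coordinates.
The result is [v]_S = [6, 10].

[6, 10]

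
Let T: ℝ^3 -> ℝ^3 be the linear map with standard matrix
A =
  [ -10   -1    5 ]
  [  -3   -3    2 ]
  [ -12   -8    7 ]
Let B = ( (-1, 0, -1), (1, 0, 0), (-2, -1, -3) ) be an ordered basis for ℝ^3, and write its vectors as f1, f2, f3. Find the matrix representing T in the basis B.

[[-2, 3, -2], [1, -1, -2], [-1, 3, -3]]

With P the matrix whose columns are f1, ..., f3, [T]_B = P^(-1) A P.
Column by column: T(f1) = A f1 = (5, 1, 5); its B-coordinates (-2, 1, -1) give column 1.
Continuing for each basis vector yields [T]_B = [[-2, 3, -2], [1, -1, -2], [-1, 3, -3]].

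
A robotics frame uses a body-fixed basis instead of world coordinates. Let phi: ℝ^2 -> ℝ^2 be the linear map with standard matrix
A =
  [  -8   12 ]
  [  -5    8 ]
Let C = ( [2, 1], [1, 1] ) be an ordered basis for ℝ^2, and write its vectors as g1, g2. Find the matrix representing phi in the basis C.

The j-th column of [phi]_C is [phi(gj)]_C.
phi(g1) = A g1 = [-4, -2] = -2g1 + 0·g2, so column 1 is [-2, 0].
Repeating for g2 and assembling the columns gives [[-2, 1], [0, 2]].

[[-2, 1], [0, 2]]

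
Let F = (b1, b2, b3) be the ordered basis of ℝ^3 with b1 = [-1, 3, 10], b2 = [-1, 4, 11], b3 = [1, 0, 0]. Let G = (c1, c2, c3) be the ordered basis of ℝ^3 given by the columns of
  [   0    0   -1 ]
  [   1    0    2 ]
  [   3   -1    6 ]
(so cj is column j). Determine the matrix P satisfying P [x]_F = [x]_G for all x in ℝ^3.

Take x = bj: its F-coordinates are the j-th standard unit vector, so P e_j — column j of P — equals [bj]_G.
b1 = c1 - c2 + c3, giving column 1 = [1, -1, 1]; repeating for each j gives P = [[1, 2, 2], [-1, 1, 0], [1, 1, -1]].

[[1, 2, 2], [-1, 1, 0], [1, 1, -1]]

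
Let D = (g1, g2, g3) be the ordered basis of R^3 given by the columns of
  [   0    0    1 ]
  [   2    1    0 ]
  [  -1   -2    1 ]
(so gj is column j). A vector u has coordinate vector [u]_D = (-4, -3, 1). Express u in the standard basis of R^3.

(1, -11, 11)

u = M [u]_D, where M has columns g1, ..., g3.
Carrying out the matrix-vector product, u = (1, -11, 11).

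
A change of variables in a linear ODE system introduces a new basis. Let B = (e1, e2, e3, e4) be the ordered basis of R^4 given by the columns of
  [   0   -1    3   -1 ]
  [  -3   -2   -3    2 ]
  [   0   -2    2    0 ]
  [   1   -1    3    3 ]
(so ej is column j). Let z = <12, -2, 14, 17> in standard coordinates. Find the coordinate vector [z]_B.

[z]_B is the unique c with M c = z, where M has columns e1, ..., e4.
Solving this 4x4 system gives c = (1, -4, 3, 1).
Check: e1 - 4e2 + 3e3 + e4 = <12, -2, 14, 17>.

<1, -4, 3, 1>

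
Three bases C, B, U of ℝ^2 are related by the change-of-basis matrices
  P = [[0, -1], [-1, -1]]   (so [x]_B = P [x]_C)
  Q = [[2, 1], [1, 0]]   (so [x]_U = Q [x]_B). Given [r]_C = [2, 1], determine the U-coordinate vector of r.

[-5, -1]

Composing the changes, [r]_U = Q P [r]_C.
Q P = [[-1, -3], [0, -1]]; applying this to [2, 1] gives [-5, -1].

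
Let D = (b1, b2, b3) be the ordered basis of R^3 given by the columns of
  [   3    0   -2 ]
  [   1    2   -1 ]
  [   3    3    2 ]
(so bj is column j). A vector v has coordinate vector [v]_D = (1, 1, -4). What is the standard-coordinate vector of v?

(11, 7, -2)

The coordinates say v = b1 + b2 - 4b3; adding the scaled basis vectors gives (11, 7, -2).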